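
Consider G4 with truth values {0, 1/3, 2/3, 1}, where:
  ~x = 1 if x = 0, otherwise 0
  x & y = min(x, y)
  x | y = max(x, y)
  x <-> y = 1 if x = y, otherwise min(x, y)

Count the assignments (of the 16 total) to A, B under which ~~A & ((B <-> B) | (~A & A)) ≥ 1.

A = 0, B = 0 ↦ 0  <
A = 0, B = 1/3 ↦ 0  <
A = 0, B = 2/3 ↦ 0  <
A = 0, B = 1 ↦ 0  <
A = 1/3, B = 0 ↦ 1  ≥
A = 1/3, B = 1/3 ↦ 1  ≥
A = 1/3, B = 2/3 ↦ 1  ≥
A = 1/3, B = 1 ↦ 1  ≥
A = 2/3, B = 0 ↦ 1  ≥
A = 2/3, B = 1/3 ↦ 1  ≥
A = 2/3, B = 2/3 ↦ 1  ≥
A = 2/3, B = 1 ↦ 1  ≥
A = 1, B = 0 ↦ 1  ≥
A = 1, B = 1/3 ↦ 1  ≥
A = 1, B = 2/3 ↦ 1  ≥
A = 1, B = 1 ↦ 1  ≥
So 12 of the 16 assignments meet the threshold.

12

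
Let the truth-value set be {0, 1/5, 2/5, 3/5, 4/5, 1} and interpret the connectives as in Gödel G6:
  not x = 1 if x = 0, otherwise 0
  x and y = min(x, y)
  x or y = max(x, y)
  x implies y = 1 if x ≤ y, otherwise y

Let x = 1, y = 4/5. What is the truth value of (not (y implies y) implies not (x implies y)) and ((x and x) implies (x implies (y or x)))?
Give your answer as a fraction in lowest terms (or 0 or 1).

1

y implies y = 4/5 implies 4/5 = 1
not (y implies y) = not 1 = 0
x implies y = 1 implies 4/5 = 4/5
not (x implies y) = not 4/5 = 0
not (y implies y) implies not (x implies y) = 0 implies 0 = 1
x and x = 1 and 1 = 1
y or x = 4/5 or 1 = 1
x implies (y or x) = 1 implies 1 = 1
(x and x) implies (x implies (y or x)) = 1 implies 1 = 1
(not (y implies y) implies not (x implies y)) and ((x and x) implies (x implies (y or x))) = 1 and 1 = 1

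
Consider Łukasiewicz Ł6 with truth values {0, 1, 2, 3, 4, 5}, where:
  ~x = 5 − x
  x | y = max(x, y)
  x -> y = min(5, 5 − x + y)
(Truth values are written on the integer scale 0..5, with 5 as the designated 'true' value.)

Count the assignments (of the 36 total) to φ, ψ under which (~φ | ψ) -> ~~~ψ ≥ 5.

value 5: 15 assignments (counts)
value 4: 6 assignments
value 3: 2 assignments
value 2: 6 assignments
value 1: 1 assignment
value 0: 6 assignments
So 15 of the 36 assignments meet the threshold.

15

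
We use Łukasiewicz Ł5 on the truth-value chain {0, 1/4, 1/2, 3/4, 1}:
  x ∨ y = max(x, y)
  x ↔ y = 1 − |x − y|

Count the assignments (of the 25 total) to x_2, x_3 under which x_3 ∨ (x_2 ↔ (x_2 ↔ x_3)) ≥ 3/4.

value 1: 7 assignments (counts)
value 3/4: 7 assignments (counts)
value 1/2: 6 assignments
value 1/4: 3 assignments
value 0: 2 assignments
So 14 of the 25 assignments meet the threshold.

14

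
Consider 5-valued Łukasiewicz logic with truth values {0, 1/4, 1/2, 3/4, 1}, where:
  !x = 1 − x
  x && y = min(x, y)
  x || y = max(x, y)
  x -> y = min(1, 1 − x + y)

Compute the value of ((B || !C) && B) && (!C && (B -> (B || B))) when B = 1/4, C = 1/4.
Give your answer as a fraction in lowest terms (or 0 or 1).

1/4

!C = !1/4 = 3/4
B || !C = 1/4 || 3/4 = 3/4
(B || !C) && B = 3/4 && 1/4 = 1/4
!C = !1/4 = 3/4
B || B = 1/4 || 1/4 = 1/4
B -> (B || B) = 1/4 -> 1/4 = 1
!C && (B -> (B || B)) = 3/4 && 1 = 3/4
((B || !C) && B) && (!C && (B -> (B || B))) = 1/4 && 3/4 = 1/4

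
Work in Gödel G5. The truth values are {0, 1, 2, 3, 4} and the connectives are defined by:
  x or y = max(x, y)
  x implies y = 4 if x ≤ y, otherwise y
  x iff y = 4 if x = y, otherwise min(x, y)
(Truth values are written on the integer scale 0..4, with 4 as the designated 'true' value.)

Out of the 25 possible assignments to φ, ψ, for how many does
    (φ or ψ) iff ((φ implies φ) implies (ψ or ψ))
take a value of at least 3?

value 4: 15 assignments (counts)
value 3: 1 assignment (counts)
value 2: 2 assignments
value 1: 3 assignments
value 0: 4 assignments
So 16 of the 25 assignments meet the threshold.

16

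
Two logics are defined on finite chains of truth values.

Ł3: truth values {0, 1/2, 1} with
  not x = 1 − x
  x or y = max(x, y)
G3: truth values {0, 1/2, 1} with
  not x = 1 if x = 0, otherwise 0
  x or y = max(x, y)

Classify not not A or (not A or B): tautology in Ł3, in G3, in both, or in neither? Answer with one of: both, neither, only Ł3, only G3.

only G3

In Ł3: at A = 1/2, B = 0 the value is 1/2 — not a tautology.
In G3: every assignment gives 1 — tautology.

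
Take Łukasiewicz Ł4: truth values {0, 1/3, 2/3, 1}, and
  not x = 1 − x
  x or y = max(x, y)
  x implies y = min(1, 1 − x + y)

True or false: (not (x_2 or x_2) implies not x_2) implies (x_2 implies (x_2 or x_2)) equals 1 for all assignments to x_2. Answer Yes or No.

Yes

x_2 = 0 ↦ 1
x_2 = 1/3 ↦ 1
x_2 = 2/3 ↦ 1
x_2 = 1 ↦ 1
Every assignment gives a value ≥ 1.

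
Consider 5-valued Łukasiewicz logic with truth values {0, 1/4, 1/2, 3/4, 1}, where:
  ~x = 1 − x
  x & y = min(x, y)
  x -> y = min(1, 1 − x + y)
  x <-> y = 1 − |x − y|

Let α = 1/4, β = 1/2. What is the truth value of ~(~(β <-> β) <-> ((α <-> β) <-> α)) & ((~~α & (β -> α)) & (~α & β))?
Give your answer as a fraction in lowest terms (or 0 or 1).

β <-> β = 1/2 <-> 1/2 = 1
~(β <-> β) = ~1 = 0
α <-> β = 1/4 <-> 1/2 = 3/4
(α <-> β) <-> α = 3/4 <-> 1/4 = 1/2
~(β <-> β) <-> ((α <-> β) <-> α) = 0 <-> 1/2 = 1/2
~(~(β <-> β) <-> ((α <-> β) <-> α)) = ~1/2 = 1/2
~α = ~1/4 = 3/4
~~α = ~3/4 = 1/4
β -> α = 1/2 -> 1/4 = 3/4
~~α & (β -> α) = 1/4 & 3/4 = 1/4
~α = ~1/4 = 3/4
~α & β = 3/4 & 1/2 = 1/2
(~~α & (β -> α)) & (~α & β) = 1/4 & 1/2 = 1/4
~(~(β <-> β) <-> ((α <-> β) <-> α)) & ((~~α & (β -> α)) & (~α & β)) = 1/2 & 1/4 = 1/4

1/4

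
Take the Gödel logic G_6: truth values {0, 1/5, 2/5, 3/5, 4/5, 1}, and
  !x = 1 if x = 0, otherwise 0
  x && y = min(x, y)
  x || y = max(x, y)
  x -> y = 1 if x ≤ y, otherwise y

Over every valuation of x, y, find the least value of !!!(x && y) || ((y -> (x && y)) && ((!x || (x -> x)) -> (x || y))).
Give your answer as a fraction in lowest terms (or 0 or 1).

Take x = 1/5, y = 1/5:
x && y = 1/5 && 1/5 = 1/5
!(x && y) = !1/5 = 0
!!(x && y) = !0 = 1
!!!(x && y) = !1 = 0
x && y = 1/5 && 1/5 = 1/5
y -> (x && y) = 1/5 -> 1/5 = 1
!x = !1/5 = 0
x -> x = 1/5 -> 1/5 = 1
!x || (x -> x) = 0 || 1 = 1
x || y = 1/5 || 1/5 = 1/5
(!x || (x -> x)) -> (x || y) = 1 -> 1/5 = 1/5
(y -> (x && y)) && ((!x || (x -> x)) -> (x || y)) = 1 && 1/5 = 1/5
!!!(x && y) || ((y -> (x && y)) && ((!x || (x -> x)) -> (x || y))) = 0 || 1/5 = 1/5
No assignment yields a value below 1/5, so this is the minimum.

1/5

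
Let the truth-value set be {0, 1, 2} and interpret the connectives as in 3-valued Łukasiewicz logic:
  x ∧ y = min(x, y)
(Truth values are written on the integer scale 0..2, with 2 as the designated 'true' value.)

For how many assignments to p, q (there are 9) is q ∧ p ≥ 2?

1

p = 0, q = 0 ↦ 0  <
p = 0, q = 1 ↦ 0  <
p = 0, q = 2 ↦ 0  <
p = 1, q = 0 ↦ 0  <
p = 1, q = 1 ↦ 1  <
p = 1, q = 2 ↦ 1  <
p = 2, q = 0 ↦ 0  <
p = 2, q = 1 ↦ 1  <
p = 2, q = 2 ↦ 2  ≥
So 1 of the 9 assignments meets the threshold.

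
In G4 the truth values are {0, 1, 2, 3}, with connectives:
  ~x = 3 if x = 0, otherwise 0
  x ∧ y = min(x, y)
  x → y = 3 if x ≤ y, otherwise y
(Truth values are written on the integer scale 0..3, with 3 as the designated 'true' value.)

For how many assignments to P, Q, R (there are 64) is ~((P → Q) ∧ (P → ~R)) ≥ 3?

value 3: 39 assignments (counts)
value 0: 25 assignments
So 39 of the 64 assignments meet the threshold.

39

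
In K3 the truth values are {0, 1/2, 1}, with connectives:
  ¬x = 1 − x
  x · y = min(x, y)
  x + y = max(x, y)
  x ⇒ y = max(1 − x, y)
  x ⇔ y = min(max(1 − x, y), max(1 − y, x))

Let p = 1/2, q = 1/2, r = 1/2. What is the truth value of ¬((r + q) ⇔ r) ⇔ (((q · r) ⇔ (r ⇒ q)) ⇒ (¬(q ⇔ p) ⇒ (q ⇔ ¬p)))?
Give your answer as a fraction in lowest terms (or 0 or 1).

r + q = 1/2 + 1/2 = 1/2
(r + q) ⇔ r = 1/2 ⇔ 1/2 = 1/2
¬((r + q) ⇔ r) = ¬1/2 = 1/2
q · r = 1/2 · 1/2 = 1/2
r ⇒ q = 1/2 ⇒ 1/2 = 1/2
(q · r) ⇔ (r ⇒ q) = 1/2 ⇔ 1/2 = 1/2
q ⇔ p = 1/2 ⇔ 1/2 = 1/2
¬(q ⇔ p) = ¬1/2 = 1/2
¬p = ¬1/2 = 1/2
q ⇔ ¬p = 1/2 ⇔ 1/2 = 1/2
¬(q ⇔ p) ⇒ (q ⇔ ¬p) = 1/2 ⇒ 1/2 = 1/2
((q · r) ⇔ (r ⇒ q)) ⇒ (¬(q ⇔ p) ⇒ (q ⇔ ¬p)) = 1/2 ⇒ 1/2 = 1/2
¬((r + q) ⇔ r) ⇔ (((q · r) ⇔ (r ⇒ q)) ⇒ (¬(q ⇔ p) ⇒ (q ⇔ ¬p))) = 1/2 ⇔ 1/2 = 1/2

1/2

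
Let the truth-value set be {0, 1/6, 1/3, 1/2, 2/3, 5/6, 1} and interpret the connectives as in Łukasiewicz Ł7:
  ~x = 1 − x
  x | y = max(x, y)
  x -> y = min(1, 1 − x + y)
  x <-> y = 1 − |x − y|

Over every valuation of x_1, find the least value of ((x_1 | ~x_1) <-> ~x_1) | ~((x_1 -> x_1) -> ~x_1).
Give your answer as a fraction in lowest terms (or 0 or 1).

Take x_1 = 2/3:
~x_1 = ~2/3 = 1/3
x_1 | ~x_1 = 2/3 | 1/3 = 2/3
~x_1 = ~2/3 = 1/3
(x_1 | ~x_1) <-> ~x_1 = 2/3 <-> 1/3 = 2/3
x_1 -> x_1 = 2/3 -> 2/3 = 1
~x_1 = ~2/3 = 1/3
(x_1 -> x_1) -> ~x_1 = 1 -> 1/3 = 1/3
~((x_1 -> x_1) -> ~x_1) = ~1/3 = 2/3
((x_1 | ~x_1) <-> ~x_1) | ~((x_1 -> x_1) -> ~x_1) = 2/3 | 2/3 = 2/3
No assignment yields a value below 2/3, so this is the minimum.

2/3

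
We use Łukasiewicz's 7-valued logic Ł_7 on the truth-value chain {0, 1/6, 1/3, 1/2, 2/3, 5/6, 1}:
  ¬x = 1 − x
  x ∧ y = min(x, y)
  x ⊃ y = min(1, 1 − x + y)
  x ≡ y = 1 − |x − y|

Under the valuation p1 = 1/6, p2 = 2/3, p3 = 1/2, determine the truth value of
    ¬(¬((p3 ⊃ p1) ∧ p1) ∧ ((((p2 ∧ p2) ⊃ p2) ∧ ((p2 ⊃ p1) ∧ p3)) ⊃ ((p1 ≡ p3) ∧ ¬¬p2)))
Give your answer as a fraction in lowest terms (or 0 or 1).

p3 ⊃ p1 = 1/2 ⊃ 1/6 = 2/3
(p3 ⊃ p1) ∧ p1 = 2/3 ∧ 1/6 = 1/6
¬((p3 ⊃ p1) ∧ p1) = ¬1/6 = 5/6
p2 ∧ p2 = 2/3 ∧ 2/3 = 2/3
(p2 ∧ p2) ⊃ p2 = 2/3 ⊃ 2/3 = 1
p2 ⊃ p1 = 2/3 ⊃ 1/6 = 1/2
(p2 ⊃ p1) ∧ p3 = 1/2 ∧ 1/2 = 1/2
((p2 ∧ p2) ⊃ p2) ∧ ((p2 ⊃ p1) ∧ p3) = 1 ∧ 1/2 = 1/2
p1 ≡ p3 = 1/6 ≡ 1/2 = 2/3
¬p2 = ¬2/3 = 1/3
¬¬p2 = ¬1/3 = 2/3
(p1 ≡ p3) ∧ ¬¬p2 = 2/3 ∧ 2/3 = 2/3
(((p2 ∧ p2) ⊃ p2) ∧ ((p2 ⊃ p1) ∧ p3)) ⊃ ((p1 ≡ p3) ∧ ¬¬p2) = 1/2 ⊃ 2/3 = 1
¬((p3 ⊃ p1) ∧ p1) ∧ ((((p2 ∧ p2) ⊃ p2) ∧ ((p2 ⊃ p1) ∧ p3)) ⊃ ((p1 ≡ p3) ∧ ¬¬p2)) = 5/6 ∧ 1 = 5/6
¬(¬((p3 ⊃ p1) ∧ p1) ∧ ((((p2 ∧ p2) ⊃ p2) ∧ ((p2 ⊃ p1) ∧ p3)) ⊃ ((p1 ≡ p3) ∧ ¬¬p2))) = ¬5/6 = 1/6

1/6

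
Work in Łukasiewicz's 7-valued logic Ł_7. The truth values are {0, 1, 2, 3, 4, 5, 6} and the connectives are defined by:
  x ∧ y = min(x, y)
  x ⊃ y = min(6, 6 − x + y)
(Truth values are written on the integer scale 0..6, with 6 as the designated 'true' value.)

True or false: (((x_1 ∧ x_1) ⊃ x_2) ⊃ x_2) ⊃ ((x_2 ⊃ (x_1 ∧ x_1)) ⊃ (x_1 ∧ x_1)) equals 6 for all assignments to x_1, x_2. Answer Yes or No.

Yes

At x_1 = 0, x_2 = 2, for instance:
x_1 ∧ x_1 = 0 ∧ 0 = 0
(x_1 ∧ x_1) ⊃ x_2 = 0 ⊃ 2 = 6
((x_1 ∧ x_1) ⊃ x_2) ⊃ x_2 = 6 ⊃ 2 = 2
x_2 ⊃ (x_1 ∧ x_1) = 2 ⊃ 0 = 4
(x_2 ⊃ (x_1 ∧ x_1)) ⊃ (x_1 ∧ x_1) = 4 ⊃ 0 = 2
(((x_1 ∧ x_1) ⊃ x_2) ⊃ x_2) ⊃ ((x_2 ⊃ (x_1 ∧ x_1)) ⊃ (x_1 ∧ x_1)) = 2 ⊃ 2 = 6
and checking the remaining 48 assignments likewise gives ≥ 6 in every case.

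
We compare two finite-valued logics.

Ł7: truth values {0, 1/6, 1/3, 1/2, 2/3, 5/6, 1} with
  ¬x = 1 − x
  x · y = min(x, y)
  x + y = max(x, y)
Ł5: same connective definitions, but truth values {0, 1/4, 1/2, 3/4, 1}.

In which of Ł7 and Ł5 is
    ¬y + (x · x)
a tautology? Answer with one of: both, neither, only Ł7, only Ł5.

In Ł7: at x = 0, y = 1/6 the value is 5/6 — not a tautology.
In Ł5: at x = 0, y = 1/4 the value is 3/4 — not a tautology.

neither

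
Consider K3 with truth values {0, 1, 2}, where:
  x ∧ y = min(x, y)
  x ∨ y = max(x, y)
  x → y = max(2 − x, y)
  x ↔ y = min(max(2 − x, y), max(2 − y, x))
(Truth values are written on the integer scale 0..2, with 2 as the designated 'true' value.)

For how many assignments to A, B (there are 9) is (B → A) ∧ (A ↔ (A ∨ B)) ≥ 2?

A = 0, B = 0 ↦ 2  ≥
A = 0, B = 1 ↦ 1  <
A = 0, B = 2 ↦ 0  <
A = 1, B = 0 ↦ 1  <
A = 1, B = 1 ↦ 1  <
A = 1, B = 2 ↦ 1  <
A = 2, B = 0 ↦ 2  ≥
A = 2, B = 1 ↦ 2  ≥
A = 2, B = 2 ↦ 2  ≥
So 4 of the 9 assignments meet the threshold.

4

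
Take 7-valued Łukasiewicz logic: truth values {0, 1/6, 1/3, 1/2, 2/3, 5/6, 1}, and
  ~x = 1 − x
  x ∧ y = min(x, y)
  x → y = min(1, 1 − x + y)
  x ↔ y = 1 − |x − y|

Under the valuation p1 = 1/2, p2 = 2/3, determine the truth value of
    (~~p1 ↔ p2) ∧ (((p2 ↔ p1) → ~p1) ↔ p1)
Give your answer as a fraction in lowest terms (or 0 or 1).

5/6

~p1 = ~1/2 = 1/2
~~p1 = ~1/2 = 1/2
~~p1 ↔ p2 = 1/2 ↔ 2/3 = 5/6
p2 ↔ p1 = 2/3 ↔ 1/2 = 5/6
~p1 = ~1/2 = 1/2
(p2 ↔ p1) → ~p1 = 5/6 → 1/2 = 2/3
((p2 ↔ p1) → ~p1) ↔ p1 = 2/3 ↔ 1/2 = 5/6
(~~p1 ↔ p2) ∧ (((p2 ↔ p1) → ~p1) ↔ p1) = 5/6 ∧ 5/6 = 5/6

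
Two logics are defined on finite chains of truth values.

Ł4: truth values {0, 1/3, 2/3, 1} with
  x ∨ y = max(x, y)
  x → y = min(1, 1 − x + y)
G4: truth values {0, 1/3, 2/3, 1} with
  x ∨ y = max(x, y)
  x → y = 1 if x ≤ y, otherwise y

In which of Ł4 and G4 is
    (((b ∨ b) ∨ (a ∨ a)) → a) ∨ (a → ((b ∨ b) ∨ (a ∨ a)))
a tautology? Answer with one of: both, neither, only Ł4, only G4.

both

In Ł4: every assignment gives 1 — tautology.
In G4: every assignment gives 1 — tautology.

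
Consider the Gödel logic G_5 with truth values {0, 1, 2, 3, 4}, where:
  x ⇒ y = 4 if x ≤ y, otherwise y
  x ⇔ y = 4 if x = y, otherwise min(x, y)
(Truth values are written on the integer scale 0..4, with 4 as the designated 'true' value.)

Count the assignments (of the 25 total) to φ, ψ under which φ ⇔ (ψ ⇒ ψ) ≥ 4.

value 4: 5 assignments (counts)
value 3: 5 assignments
value 2: 5 assignments
value 1: 5 assignments
value 0: 5 assignments
So 5 of the 25 assignments meet the threshold.

5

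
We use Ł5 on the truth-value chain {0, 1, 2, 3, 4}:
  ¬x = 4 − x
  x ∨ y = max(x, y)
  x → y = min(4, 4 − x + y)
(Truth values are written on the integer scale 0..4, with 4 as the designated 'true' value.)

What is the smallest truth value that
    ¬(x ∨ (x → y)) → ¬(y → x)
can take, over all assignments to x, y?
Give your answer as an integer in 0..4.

2

Take x = 2, y = 0:
x → y = 2 → 0 = 2
x ∨ (x → y) = 2 ∨ 2 = 2
¬(x ∨ (x → y)) = ¬2 = 2
y → x = 0 → 2 = 4
¬(y → x) = ¬4 = 0
¬(x ∨ (x → y)) → ¬(y → x) = 2 → 0 = 2
No assignment yields a value below 2, so this is the minimum.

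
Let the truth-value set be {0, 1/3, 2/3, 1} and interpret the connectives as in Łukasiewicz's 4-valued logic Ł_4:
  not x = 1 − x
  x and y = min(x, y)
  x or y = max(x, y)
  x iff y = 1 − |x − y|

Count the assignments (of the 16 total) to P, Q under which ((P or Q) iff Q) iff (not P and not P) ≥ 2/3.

12

P = 0, Q = 0 ↦ 1  ≥
P = 0, Q = 1/3 ↦ 1  ≥
P = 0, Q = 2/3 ↦ 1  ≥
P = 0, Q = 1 ↦ 1  ≥
P = 1/3, Q = 0 ↦ 1  ≥
P = 1/3, Q = 1/3 ↦ 2/3  ≥
P = 1/3, Q = 2/3 ↦ 2/3  ≥
P = 1/3, Q = 1 ↦ 2/3  ≥
P = 2/3, Q = 0 ↦ 1  ≥
P = 2/3, Q = 1/3 ↦ 2/3  ≥
P = 2/3, Q = 2/3 ↦ 1/3  <
P = 2/3, Q = 1 ↦ 1/3  <
P = 1, Q = 0 ↦ 1  ≥
P = 1, Q = 1/3 ↦ 2/3  ≥
P = 1, Q = 2/3 ↦ 1/3  <
P = 1, Q = 1 ↦ 0  <
So 12 of the 16 assignments meet the threshold.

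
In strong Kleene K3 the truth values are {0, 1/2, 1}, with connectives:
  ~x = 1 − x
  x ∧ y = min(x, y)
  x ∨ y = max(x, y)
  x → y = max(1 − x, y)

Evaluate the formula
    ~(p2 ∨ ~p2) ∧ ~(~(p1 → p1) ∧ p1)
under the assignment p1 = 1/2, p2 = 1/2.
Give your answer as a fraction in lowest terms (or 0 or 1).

~p2 = ~1/2 = 1/2
p2 ∨ ~p2 = 1/2 ∨ 1/2 = 1/2
~(p2 ∨ ~p2) = ~1/2 = 1/2
p1 → p1 = 1/2 → 1/2 = 1/2
~(p1 → p1) = ~1/2 = 1/2
~(p1 → p1) ∧ p1 = 1/2 ∧ 1/2 = 1/2
~(~(p1 → p1) ∧ p1) = ~1/2 = 1/2
~(p2 ∨ ~p2) ∧ ~(~(p1 → p1) ∧ p1) = 1/2 ∧ 1/2 = 1/2

1/2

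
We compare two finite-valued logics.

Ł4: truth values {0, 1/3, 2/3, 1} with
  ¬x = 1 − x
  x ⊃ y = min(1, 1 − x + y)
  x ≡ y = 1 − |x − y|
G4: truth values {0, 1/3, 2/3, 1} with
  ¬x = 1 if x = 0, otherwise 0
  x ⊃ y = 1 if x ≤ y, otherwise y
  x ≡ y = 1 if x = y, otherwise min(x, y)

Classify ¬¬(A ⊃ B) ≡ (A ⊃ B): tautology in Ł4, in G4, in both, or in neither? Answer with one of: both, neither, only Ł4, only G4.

In Ł4: every assignment gives 1 — tautology.
In G4: at A = 2/3, B = 1/3 the value is 1/3 — not a tautology.

only Ł4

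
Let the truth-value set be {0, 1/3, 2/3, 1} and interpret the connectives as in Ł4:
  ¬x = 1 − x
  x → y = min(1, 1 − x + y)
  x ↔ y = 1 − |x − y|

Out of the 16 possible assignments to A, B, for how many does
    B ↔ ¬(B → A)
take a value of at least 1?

7

A = 0, B = 0 ↦ 1  ≥
A = 0, B = 1/3 ↦ 1  ≥
A = 0, B = 2/3 ↦ 1  ≥
A = 0, B = 1 ↦ 1  ≥
A = 1/3, B = 0 ↦ 1  ≥
A = 1/3, B = 1/3 ↦ 2/3  <
A = 1/3, B = 2/3 ↦ 2/3  <
A = 1/3, B = 1 ↦ 2/3  <
A = 2/3, B = 0 ↦ 1  ≥
A = 2/3, B = 1/3 ↦ 2/3  <
A = 2/3, B = 2/3 ↦ 1/3  <
A = 2/3, B = 1 ↦ 1/3  <
A = 1, B = 0 ↦ 1  ≥
A = 1, B = 1/3 ↦ 2/3  <
A = 1, B = 2/3 ↦ 1/3  <
A = 1, B = 1 ↦ 0  <
So 7 of the 16 assignments meet the threshold.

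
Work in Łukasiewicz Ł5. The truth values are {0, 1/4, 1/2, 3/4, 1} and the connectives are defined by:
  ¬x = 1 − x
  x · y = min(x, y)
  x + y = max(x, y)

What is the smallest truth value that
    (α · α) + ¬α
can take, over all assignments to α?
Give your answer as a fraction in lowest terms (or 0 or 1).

1/2

Take α = 1/2:
α · α = 1/2 · 1/2 = 1/2
¬α = ¬1/2 = 1/2
(α · α) + ¬α = 1/2 + 1/2 = 1/2
No assignment yields a value below 1/2, so this is the minimum.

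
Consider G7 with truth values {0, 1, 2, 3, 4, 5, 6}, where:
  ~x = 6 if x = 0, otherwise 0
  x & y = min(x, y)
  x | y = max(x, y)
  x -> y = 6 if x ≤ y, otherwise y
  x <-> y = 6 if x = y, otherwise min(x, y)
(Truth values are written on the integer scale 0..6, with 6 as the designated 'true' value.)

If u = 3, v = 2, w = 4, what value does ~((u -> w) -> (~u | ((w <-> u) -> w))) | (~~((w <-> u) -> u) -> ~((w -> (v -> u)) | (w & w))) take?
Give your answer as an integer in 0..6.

u -> w = 3 -> 4 = 6
~u = ~3 = 0
w <-> u = 4 <-> 3 = 3
(w <-> u) -> w = 3 -> 4 = 6
~u | ((w <-> u) -> w) = 0 | 6 = 6
(u -> w) -> (~u | ((w <-> u) -> w)) = 6 -> 6 = 6
~((u -> w) -> (~u | ((w <-> u) -> w))) = ~6 = 0
w <-> u = 4 <-> 3 = 3
(w <-> u) -> u = 3 -> 3 = 6
~((w <-> u) -> u) = ~6 = 0
~~((w <-> u) -> u) = ~0 = 6
v -> u = 2 -> 3 = 6
w -> (v -> u) = 4 -> 6 = 6
w & w = 4 & 4 = 4
(w -> (v -> u)) | (w & w) = 6 | 4 = 6
~((w -> (v -> u)) | (w & w)) = ~6 = 0
~~((w <-> u) -> u) -> ~((w -> (v -> u)) | (w & w)) = 6 -> 0 = 0
~((u -> w) -> (~u | ((w <-> u) -> w))) | (~~((w <-> u) -> u) -> ~((w -> (v -> u)) | (w & w))) = 0 | 0 = 0

0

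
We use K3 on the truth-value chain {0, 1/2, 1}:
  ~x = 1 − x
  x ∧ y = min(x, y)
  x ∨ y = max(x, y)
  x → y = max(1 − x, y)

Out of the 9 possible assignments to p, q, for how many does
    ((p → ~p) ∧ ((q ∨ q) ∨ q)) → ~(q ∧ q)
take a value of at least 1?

5

p = 0, q = 0 ↦ 1  ≥
p = 0, q = 1/2 ↦ 1/2  <
p = 0, q = 1 ↦ 0  <
p = 1/2, q = 0 ↦ 1  ≥
p = 1/2, q = 1/2 ↦ 1/2  <
p = 1/2, q = 1 ↦ 1/2  <
p = 1, q = 0 ↦ 1  ≥
p = 1, q = 1/2 ↦ 1  ≥
p = 1, q = 1 ↦ 1  ≥
So 5 of the 9 assignments meet the threshold.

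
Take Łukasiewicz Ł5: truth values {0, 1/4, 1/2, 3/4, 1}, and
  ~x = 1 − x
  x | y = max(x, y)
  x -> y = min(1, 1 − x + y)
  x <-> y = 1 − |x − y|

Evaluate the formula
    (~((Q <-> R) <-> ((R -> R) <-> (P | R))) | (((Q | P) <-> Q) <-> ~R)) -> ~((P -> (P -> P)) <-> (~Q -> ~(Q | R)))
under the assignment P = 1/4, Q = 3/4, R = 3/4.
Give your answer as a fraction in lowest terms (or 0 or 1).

Q <-> R = 3/4 <-> 3/4 = 1
R -> R = 3/4 -> 3/4 = 1
P | R = 1/4 | 3/4 = 3/4
(R -> R) <-> (P | R) = 1 <-> 3/4 = 3/4
(Q <-> R) <-> ((R -> R) <-> (P | R)) = 1 <-> 3/4 = 3/4
~((Q <-> R) <-> ((R -> R) <-> (P | R))) = ~3/4 = 1/4
Q | P = 3/4 | 1/4 = 3/4
(Q | P) <-> Q = 3/4 <-> 3/4 = 1
~R = ~3/4 = 1/4
((Q | P) <-> Q) <-> ~R = 1 <-> 1/4 = 1/4
~((Q <-> R) <-> ((R -> R) <-> (P | R))) | (((Q | P) <-> Q) <-> ~R) = 1/4 | 1/4 = 1/4
P -> P = 1/4 -> 1/4 = 1
P -> (P -> P) = 1/4 -> 1 = 1
~Q = ~3/4 = 1/4
Q | R = 3/4 | 3/4 = 3/4
~(Q | R) = ~3/4 = 1/4
~Q -> ~(Q | R) = 1/4 -> 1/4 = 1
(P -> (P -> P)) <-> (~Q -> ~(Q | R)) = 1 <-> 1 = 1
~((P -> (P -> P)) <-> (~Q -> ~(Q | R))) = ~1 = 0
(~((Q <-> R) <-> ((R -> R) <-> (P | R))) | (((Q | P) <-> Q) <-> ~R)) -> ~((P -> (P -> P)) <-> (~Q -> ~(Q | R))) = 1/4 -> 0 = 3/4

3/4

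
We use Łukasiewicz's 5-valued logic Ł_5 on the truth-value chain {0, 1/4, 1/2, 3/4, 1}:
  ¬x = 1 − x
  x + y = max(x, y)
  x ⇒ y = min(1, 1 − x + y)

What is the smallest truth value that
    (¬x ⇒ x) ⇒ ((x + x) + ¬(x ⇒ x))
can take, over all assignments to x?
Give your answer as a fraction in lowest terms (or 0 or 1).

Take x = 1/2:
¬x = ¬1/2 = 1/2
¬x ⇒ x = 1/2 ⇒ 1/2 = 1
x + x = 1/2 + 1/2 = 1/2
x ⇒ x = 1/2 ⇒ 1/2 = 1
¬(x ⇒ x) = ¬1 = 0
(x + x) + ¬(x ⇒ x) = 1/2 + 0 = 1/2
(¬x ⇒ x) ⇒ ((x + x) + ¬(x ⇒ x)) = 1 ⇒ 1/2 = 1/2
No assignment yields a value below 1/2, so this is the minimum.

1/2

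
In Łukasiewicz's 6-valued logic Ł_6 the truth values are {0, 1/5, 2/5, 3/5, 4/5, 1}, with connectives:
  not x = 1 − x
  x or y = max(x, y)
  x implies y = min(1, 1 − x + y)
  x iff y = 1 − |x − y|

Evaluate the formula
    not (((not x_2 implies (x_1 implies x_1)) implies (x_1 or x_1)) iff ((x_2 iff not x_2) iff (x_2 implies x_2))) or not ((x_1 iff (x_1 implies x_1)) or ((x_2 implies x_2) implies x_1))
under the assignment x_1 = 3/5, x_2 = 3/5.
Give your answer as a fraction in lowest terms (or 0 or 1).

not x_2 = not 3/5 = 2/5
x_1 implies x_1 = 3/5 implies 3/5 = 1
not x_2 implies (x_1 implies x_1) = 2/5 implies 1 = 1
x_1 or x_1 = 3/5 or 3/5 = 3/5
(not x_2 implies (x_1 implies x_1)) implies (x_1 or x_1) = 1 implies 3/5 = 3/5
not x_2 = not 3/5 = 2/5
x_2 iff not x_2 = 3/5 iff 2/5 = 4/5
x_2 implies x_2 = 3/5 implies 3/5 = 1
(x_2 iff not x_2) iff (x_2 implies x_2) = 4/5 iff 1 = 4/5
((not x_2 implies (x_1 implies x_1)) implies (x_1 or x_1)) iff ((x_2 iff not x_2) iff (x_2 implies x_2)) = 3/5 iff 4/5 = 4/5
not (((not x_2 implies (x_1 implies x_1)) implies (x_1 or x_1)) iff ((x_2 iff not x_2) iff (x_2 implies x_2))) = not 4/5 = 1/5
x_1 implies x_1 = 3/5 implies 3/5 = 1
x_1 iff (x_1 implies x_1) = 3/5 iff 1 = 3/5
x_2 implies x_2 = 3/5 implies 3/5 = 1
(x_2 implies x_2) implies x_1 = 1 implies 3/5 = 3/5
(x_1 iff (x_1 implies x_1)) or ((x_2 implies x_2) implies x_1) = 3/5 or 3/5 = 3/5
not ((x_1 iff (x_1 implies x_1)) or ((x_2 implies x_2) implies x_1)) = not 3/5 = 2/5
not (((not x_2 implies (x_1 implies x_1)) implies (x_1 or x_1)) iff ((x_2 iff not x_2) iff (x_2 implies x_2))) or not ((x_1 iff (x_1 implies x_1)) or ((x_2 implies x_2) implies x_1)) = 1/5 or 2/5 = 2/5

2/5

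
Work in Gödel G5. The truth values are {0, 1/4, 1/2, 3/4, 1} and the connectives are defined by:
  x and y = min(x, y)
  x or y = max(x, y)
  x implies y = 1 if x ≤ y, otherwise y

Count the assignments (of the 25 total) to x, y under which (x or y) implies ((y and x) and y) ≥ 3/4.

7

value 1: 5 assignments (counts)
value 3/4: 2 assignments (counts)
value 1/2: 4 assignments
value 1/4: 6 assignments
value 0: 8 assignments
So 7 of the 25 assignments meet the threshold.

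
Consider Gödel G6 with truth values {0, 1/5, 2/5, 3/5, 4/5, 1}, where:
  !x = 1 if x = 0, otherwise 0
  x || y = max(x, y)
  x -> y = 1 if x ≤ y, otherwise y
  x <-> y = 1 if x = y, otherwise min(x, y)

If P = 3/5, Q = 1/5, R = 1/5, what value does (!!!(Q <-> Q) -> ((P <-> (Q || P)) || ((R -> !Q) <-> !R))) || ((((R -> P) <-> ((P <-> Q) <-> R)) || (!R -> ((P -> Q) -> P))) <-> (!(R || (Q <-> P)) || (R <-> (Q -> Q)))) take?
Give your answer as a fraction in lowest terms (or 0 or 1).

Q <-> Q = 1/5 <-> 1/5 = 1
!(Q <-> Q) = !1 = 0
!!(Q <-> Q) = !0 = 1
!!!(Q <-> Q) = !1 = 0
Q || P = 1/5 || 3/5 = 3/5
P <-> (Q || P) = 3/5 <-> 3/5 = 1
!Q = !1/5 = 0
R -> !Q = 1/5 -> 0 = 0
!R = !1/5 = 0
(R -> !Q) <-> !R = 0 <-> 0 = 1
(P <-> (Q || P)) || ((R -> !Q) <-> !R) = 1 || 1 = 1
!!!(Q <-> Q) -> ((P <-> (Q || P)) || ((R -> !Q) <-> !R)) = 0 -> 1 = 1
R -> P = 1/5 -> 3/5 = 1
P <-> Q = 3/5 <-> 1/5 = 1/5
(P <-> Q) <-> R = 1/5 <-> 1/5 = 1
(R -> P) <-> ((P <-> Q) <-> R) = 1 <-> 1 = 1
!R = !1/5 = 0
P -> Q = 3/5 -> 1/5 = 1/5
(P -> Q) -> P = 1/5 -> 3/5 = 1
!R -> ((P -> Q) -> P) = 0 -> 1 = 1
((R -> P) <-> ((P <-> Q) <-> R)) || (!R -> ((P -> Q) -> P)) = 1 || 1 = 1
Q <-> P = 1/5 <-> 3/5 = 1/5
R || (Q <-> P) = 1/5 || 1/5 = 1/5
!(R || (Q <-> P)) = !1/5 = 0
Q -> Q = 1/5 -> 1/5 = 1
R <-> (Q -> Q) = 1/5 <-> 1 = 1/5
!(R || (Q <-> P)) || (R <-> (Q -> Q)) = 0 || 1/5 = 1/5
(((R -> P) <-> ((P <-> Q) <-> R)) || (!R -> ((P -> Q) -> P))) <-> (!(R || (Q <-> P)) || (R <-> (Q -> Q))) = 1 <-> 1/5 = 1/5
(!!!(Q <-> Q) -> ((P <-> (Q || P)) || ((R -> !Q) <-> !R))) || ((((R -> P) <-> ((P <-> Q) <-> R)) || (!R -> ((P -> Q) -> P))) <-> (!(R || (Q <-> P)) || (R <-> (Q -> Q)))) = 1 || 1/5 = 1

1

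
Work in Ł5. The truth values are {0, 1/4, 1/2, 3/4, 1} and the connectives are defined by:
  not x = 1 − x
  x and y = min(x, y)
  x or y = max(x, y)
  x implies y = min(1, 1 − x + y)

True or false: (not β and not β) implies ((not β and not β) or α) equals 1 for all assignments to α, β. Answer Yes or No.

At α = 1/2, β = 0, for instance:
not β = not 0 = 1
not β = not 0 = 1
not β and not β = 1 and 1 = 1
(not β and not β) or α = 1 or 1/2 = 1
(not β and not β) implies ((not β and not β) or α) = 1 implies 1 = 1
and checking the remaining 24 assignments likewise gives ≥ 1 in every case.

Yes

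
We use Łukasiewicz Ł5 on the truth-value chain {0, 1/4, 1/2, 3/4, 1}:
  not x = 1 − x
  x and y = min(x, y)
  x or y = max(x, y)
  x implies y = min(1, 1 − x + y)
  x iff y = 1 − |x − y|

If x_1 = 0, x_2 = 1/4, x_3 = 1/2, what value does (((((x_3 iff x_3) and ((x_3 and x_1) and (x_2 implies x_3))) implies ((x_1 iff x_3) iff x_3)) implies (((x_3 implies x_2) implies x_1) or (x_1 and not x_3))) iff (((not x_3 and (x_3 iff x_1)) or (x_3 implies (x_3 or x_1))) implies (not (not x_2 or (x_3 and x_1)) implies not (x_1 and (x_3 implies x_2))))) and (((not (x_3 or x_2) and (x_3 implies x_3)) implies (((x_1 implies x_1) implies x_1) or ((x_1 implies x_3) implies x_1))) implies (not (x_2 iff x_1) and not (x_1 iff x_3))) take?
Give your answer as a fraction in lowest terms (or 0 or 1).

1/4

x_3 iff x_3 = 1/2 iff 1/2 = 1
x_3 and x_1 = 1/2 and 0 = 0
x_2 implies x_3 = 1/4 implies 1/2 = 1
(x_3 and x_1) and (x_2 implies x_3) = 0 and 1 = 0
(x_3 iff x_3) and ((x_3 and x_1) and (x_2 implies x_3)) = 1 and 0 = 0
x_1 iff x_3 = 0 iff 1/2 = 1/2
(x_1 iff x_3) iff x_3 = 1/2 iff 1/2 = 1
((x_3 iff x_3) and ((x_3 and x_1) and (x_2 implies x_3))) implies ((x_1 iff x_3) iff x_3) = 0 implies 1 = 1
x_3 implies x_2 = 1/2 implies 1/4 = 3/4
(x_3 implies x_2) implies x_1 = 3/4 implies 0 = 1/4
not x_3 = not 1/2 = 1/2
x_1 and not x_3 = 0 and 1/2 = 0
((x_3 implies x_2) implies x_1) or (x_1 and not x_3) = 1/4 or 0 = 1/4
(((x_3 iff x_3) and ((x_3 and x_1) and (x_2 implies x_3))) implies ((x_1 iff x_3) iff x_3)) implies (((x_3 implies x_2) implies x_1) or (x_1 and not x_3)) = 1 implies 1/4 = 1/4
not x_3 = not 1/2 = 1/2
x_3 iff x_1 = 1/2 iff 0 = 1/2
not x_3 and (x_3 iff x_1) = 1/2 and 1/2 = 1/2
x_3 or x_1 = 1/2 or 0 = 1/2
x_3 implies (x_3 or x_1) = 1/2 implies 1/2 = 1
(not x_3 and (x_3 iff x_1)) or (x_3 implies (x_3 or x_1)) = 1/2 or 1 = 1
not x_2 = not 1/4 = 3/4
x_3 and x_1 = 1/2 and 0 = 0
not x_2 or (x_3 and x_1) = 3/4 or 0 = 3/4
not (not x_2 or (x_3 and x_1)) = not 3/4 = 1/4
x_3 implies x_2 = 1/2 implies 1/4 = 3/4
x_1 and (x_3 implies x_2) = 0 and 3/4 = 0
not (x_1 and (x_3 implies x_2)) = not 0 = 1
not (not x_2 or (x_3 and x_1)) implies not (x_1 and (x_3 implies x_2)) = 1/4 implies 1 = 1
((not x_3 and (x_3 iff x_1)) or (x_3 implies (x_3 or x_1))) implies (not (not x_2 or (x_3 and x_1)) implies not (x_1 and (x_3 implies x_2))) = 1 implies 1 = 1
((((x_3 iff x_3) and ((x_3 and x_1) and (x_2 implies x_3))) implies ((x_1 iff x_3) iff x_3)) implies (((x_3 implies x_2) implies x_1) or (x_1 and not x_3))) iff (((not x_3 and (x_3 iff x_1)) or (x_3 implies (x_3 or x_1))) implies (not (not x_2 or (x_3 and x_1)) implies not (x_1 and (x_3 implies x_2)))) = 1/4 iff 1 = 1/4
x_3 or x_2 = 1/2 or 1/4 = 1/2
not (x_3 or x_2) = not 1/2 = 1/2
x_3 implies x_3 = 1/2 implies 1/2 = 1
not (x_3 or x_2) and (x_3 implies x_3) = 1/2 and 1 = 1/2
x_1 implies x_1 = 0 implies 0 = 1
(x_1 implies x_1) implies x_1 = 1 implies 0 = 0
x_1 implies x_3 = 0 implies 1/2 = 1
(x_1 implies x_3) implies x_1 = 1 implies 0 = 0
((x_1 implies x_1) implies x_1) or ((x_1 implies x_3) implies x_1) = 0 or 0 = 0
(not (x_3 or x_2) and (x_3 implies x_3)) implies (((x_1 implies x_1) implies x_1) or ((x_1 implies x_3) implies x_1)) = 1/2 implies 0 = 1/2
x_2 iff x_1 = 1/4 iff 0 = 3/4
not (x_2 iff x_1) = not 3/4 = 1/4
x_1 iff x_3 = 0 iff 1/2 = 1/2
not (x_1 iff x_3) = not 1/2 = 1/2
not (x_2 iff x_1) and not (x_1 iff x_3) = 1/4 and 1/2 = 1/4
((not (x_3 or x_2) and (x_3 implies x_3)) implies (((x_1 implies x_1) implies x_1) or ((x_1 implies x_3) implies x_1))) implies (not (x_2 iff x_1) and not (x_1 iff x_3)) = 1/2 implies 1/4 = 3/4
(((((x_3 iff x_3) and ((x_3 and x_1) and (x_2 implies x_3))) implies ((x_1 iff x_3) iff x_3)) implies (((x_3 implies x_2) implies x_1) or (x_1 and not x_3))) iff (((not x_3 and (x_3 iff x_1)) or (x_3 implies (x_3 or x_1))) implies (not (not x_2 or (x_3 and x_1)) implies not (x_1 and (x_3 implies x_2))))) and (((not (x_3 or x_2) and (x_3 implies x_3)) implies (((x_1 implies x_1) implies x_1) or ((x_1 implies x_3) implies x_1))) implies (not (x_2 iff x_1) and not (x_1 iff x_3))) = 1/4 and 3/4 = 1/4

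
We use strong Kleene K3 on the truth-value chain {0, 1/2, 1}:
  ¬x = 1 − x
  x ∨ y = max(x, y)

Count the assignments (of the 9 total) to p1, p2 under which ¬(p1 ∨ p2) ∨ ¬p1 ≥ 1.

p1 = 0, p2 = 0 ↦ 1  ≥
p1 = 0, p2 = 1/2 ↦ 1  ≥
p1 = 0, p2 = 1 ↦ 1  ≥
p1 = 1/2, p2 = 0 ↦ 1/2  <
p1 = 1/2, p2 = 1/2 ↦ 1/2  <
p1 = 1/2, p2 = 1 ↦ 1/2  <
p1 = 1, p2 = 0 ↦ 0  <
p1 = 1, p2 = 1/2 ↦ 0  <
p1 = 1, p2 = 1 ↦ 0  <
So 3 of the 9 assignments meet the threshold.

3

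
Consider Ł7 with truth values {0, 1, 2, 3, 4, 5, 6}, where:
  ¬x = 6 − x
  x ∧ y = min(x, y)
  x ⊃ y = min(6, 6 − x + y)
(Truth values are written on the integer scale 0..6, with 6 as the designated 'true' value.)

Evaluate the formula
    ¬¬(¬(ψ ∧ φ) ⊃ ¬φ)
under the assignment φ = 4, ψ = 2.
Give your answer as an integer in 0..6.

ψ ∧ φ = 2 ∧ 4 = 2
¬(ψ ∧ φ) = ¬2 = 4
¬φ = ¬4 = 2
¬(ψ ∧ φ) ⊃ ¬φ = 4 ⊃ 2 = 4
¬(¬(ψ ∧ φ) ⊃ ¬φ) = ¬4 = 2
¬¬(¬(ψ ∧ φ) ⊃ ¬φ) = ¬2 = 4

4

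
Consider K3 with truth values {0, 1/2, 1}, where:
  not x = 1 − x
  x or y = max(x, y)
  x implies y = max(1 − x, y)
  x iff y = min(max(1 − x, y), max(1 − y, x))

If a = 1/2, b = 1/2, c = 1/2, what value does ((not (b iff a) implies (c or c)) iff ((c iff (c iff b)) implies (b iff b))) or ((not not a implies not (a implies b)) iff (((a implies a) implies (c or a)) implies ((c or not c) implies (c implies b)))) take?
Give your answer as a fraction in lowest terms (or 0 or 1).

b iff a = 1/2 iff 1/2 = 1/2
not (b iff a) = not 1/2 = 1/2
c or c = 1/2 or 1/2 = 1/2
not (b iff a) implies (c or c) = 1/2 implies 1/2 = 1/2
c iff b = 1/2 iff 1/2 = 1/2
c iff (c iff b) = 1/2 iff 1/2 = 1/2
b iff b = 1/2 iff 1/2 = 1/2
(c iff (c iff b)) implies (b iff b) = 1/2 implies 1/2 = 1/2
(not (b iff a) implies (c or c)) iff ((c iff (c iff b)) implies (b iff b)) = 1/2 iff 1/2 = 1/2
not a = not 1/2 = 1/2
not not a = not 1/2 = 1/2
a implies b = 1/2 implies 1/2 = 1/2
not (a implies b) = not 1/2 = 1/2
not not a implies not (a implies b) = 1/2 implies 1/2 = 1/2
a implies a = 1/2 implies 1/2 = 1/2
c or a = 1/2 or 1/2 = 1/2
(a implies a) implies (c or a) = 1/2 implies 1/2 = 1/2
not c = not 1/2 = 1/2
c or not c = 1/2 or 1/2 = 1/2
c implies b = 1/2 implies 1/2 = 1/2
(c or not c) implies (c implies b) = 1/2 implies 1/2 = 1/2
((a implies a) implies (c or a)) implies ((c or not c) implies (c implies b)) = 1/2 implies 1/2 = 1/2
(not not a implies not (a implies b)) iff (((a implies a) implies (c or a)) implies ((c or not c) implies (c implies b))) = 1/2 iff 1/2 = 1/2
((not (b iff a) implies (c or c)) iff ((c iff (c iff b)) implies (b iff b))) or ((not not a implies not (a implies b)) iff (((a implies a) implies (c or a)) implies ((c or not c) implies (c implies b)))) = 1/2 or 1/2 = 1/2

1/2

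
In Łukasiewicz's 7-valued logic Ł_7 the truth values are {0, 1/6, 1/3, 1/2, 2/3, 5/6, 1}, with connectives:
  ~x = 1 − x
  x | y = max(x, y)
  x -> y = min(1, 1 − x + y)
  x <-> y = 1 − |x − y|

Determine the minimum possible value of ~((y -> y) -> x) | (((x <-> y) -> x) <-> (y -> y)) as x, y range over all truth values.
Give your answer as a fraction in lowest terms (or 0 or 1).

1/2

Take x = 1/2, y = 1/2:
y -> y = 1/2 -> 1/2 = 1
(y -> y) -> x = 1 -> 1/2 = 1/2
~((y -> y) -> x) = ~1/2 = 1/2
x <-> y = 1/2 <-> 1/2 = 1
(x <-> y) -> x = 1 -> 1/2 = 1/2
y -> y = 1/2 -> 1/2 = 1
((x <-> y) -> x) <-> (y -> y) = 1/2 <-> 1 = 1/2
~((y -> y) -> x) | (((x <-> y) -> x) <-> (y -> y)) = 1/2 | 1/2 = 1/2
No assignment yields a value below 1/2, so this is the minimum.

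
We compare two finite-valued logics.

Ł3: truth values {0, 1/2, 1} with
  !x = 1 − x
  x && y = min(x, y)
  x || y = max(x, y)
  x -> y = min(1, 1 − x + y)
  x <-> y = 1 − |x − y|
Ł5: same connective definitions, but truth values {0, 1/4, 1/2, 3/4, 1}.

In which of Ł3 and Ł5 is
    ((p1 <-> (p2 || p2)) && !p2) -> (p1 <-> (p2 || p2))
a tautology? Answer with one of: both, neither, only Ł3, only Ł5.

In Ł3: every assignment gives 1 — tautology.
In Ł5: every assignment gives 1 — tautology.

both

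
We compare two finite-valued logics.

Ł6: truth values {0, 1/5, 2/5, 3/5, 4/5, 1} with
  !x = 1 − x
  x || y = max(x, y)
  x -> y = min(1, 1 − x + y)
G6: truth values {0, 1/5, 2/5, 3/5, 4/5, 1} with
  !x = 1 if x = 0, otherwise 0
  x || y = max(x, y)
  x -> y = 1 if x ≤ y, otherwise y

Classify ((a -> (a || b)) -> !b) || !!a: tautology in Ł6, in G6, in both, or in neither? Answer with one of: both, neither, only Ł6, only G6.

neither

In Ł6: at a = 0, b = 1/5 the value is 4/5 — not a tautology.
In G6: at a = 0, b = 1/5 the value is 0 — not a tautology.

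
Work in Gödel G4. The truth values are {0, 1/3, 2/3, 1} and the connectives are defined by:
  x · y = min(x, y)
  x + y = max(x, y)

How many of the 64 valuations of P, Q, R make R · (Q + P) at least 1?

value 1: 7 assignments (counts)
value 2/3: 17 assignments
value 1/3: 21 assignments
value 0: 19 assignments
So 7 of the 64 assignments meet the threshold.

7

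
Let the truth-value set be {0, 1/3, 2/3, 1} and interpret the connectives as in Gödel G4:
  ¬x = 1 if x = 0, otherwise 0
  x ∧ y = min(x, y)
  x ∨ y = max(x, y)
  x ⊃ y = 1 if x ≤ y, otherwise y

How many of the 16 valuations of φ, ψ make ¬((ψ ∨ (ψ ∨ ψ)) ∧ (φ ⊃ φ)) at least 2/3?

4

φ = 0, ψ = 0 ↦ 1  ≥
φ = 0, ψ = 1/3 ↦ 0  <
φ = 0, ψ = 2/3 ↦ 0  <
φ = 0, ψ = 1 ↦ 0  <
φ = 1/3, ψ = 0 ↦ 1  ≥
φ = 1/3, ψ = 1/3 ↦ 0  <
φ = 1/3, ψ = 2/3 ↦ 0  <
φ = 1/3, ψ = 1 ↦ 0  <
φ = 2/3, ψ = 0 ↦ 1  ≥
φ = 2/3, ψ = 1/3 ↦ 0  <
φ = 2/3, ψ = 2/3 ↦ 0  <
φ = 2/3, ψ = 1 ↦ 0  <
φ = 1, ψ = 0 ↦ 1  ≥
φ = 1, ψ = 1/3 ↦ 0  <
φ = 1, ψ = 2/3 ↦ 0  <
φ = 1, ψ = 1 ↦ 0  <
So 4 of the 16 assignments meet the threshold.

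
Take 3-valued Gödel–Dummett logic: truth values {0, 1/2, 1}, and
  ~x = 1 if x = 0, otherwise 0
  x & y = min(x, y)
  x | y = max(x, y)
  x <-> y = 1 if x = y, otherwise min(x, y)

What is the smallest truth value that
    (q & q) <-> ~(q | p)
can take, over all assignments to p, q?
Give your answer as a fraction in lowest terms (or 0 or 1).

Take p = 0, q = 0:
q & q = 0 & 0 = 0
q | p = 0 | 0 = 0
~(q | p) = ~0 = 1
(q & q) <-> ~(q | p) = 0 <-> 1 = 0
No assignment yields a value below 0, so this is the minimum.

0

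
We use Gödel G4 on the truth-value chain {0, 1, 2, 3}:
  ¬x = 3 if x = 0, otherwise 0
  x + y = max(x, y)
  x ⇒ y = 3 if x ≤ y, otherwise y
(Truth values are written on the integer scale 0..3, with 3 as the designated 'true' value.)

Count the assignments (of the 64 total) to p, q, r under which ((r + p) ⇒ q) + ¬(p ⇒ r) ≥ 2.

value 3: 36 assignments (counts)
value 2: 6 assignments (counts)
value 1: 10 assignments
value 0: 12 assignments
So 42 of the 64 assignments meet the threshold.

42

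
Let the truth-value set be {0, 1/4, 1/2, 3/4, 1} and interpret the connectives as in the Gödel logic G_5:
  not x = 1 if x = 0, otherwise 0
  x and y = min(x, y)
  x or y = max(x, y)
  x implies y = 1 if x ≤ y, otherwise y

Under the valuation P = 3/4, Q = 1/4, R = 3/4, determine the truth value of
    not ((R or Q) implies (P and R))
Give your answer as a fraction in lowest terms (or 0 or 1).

0

R or Q = 3/4 or 1/4 = 3/4
P and R = 3/4 and 3/4 = 3/4
(R or Q) implies (P and R) = 3/4 implies 3/4 = 1
not ((R or Q) implies (P and R)) = not 1 = 0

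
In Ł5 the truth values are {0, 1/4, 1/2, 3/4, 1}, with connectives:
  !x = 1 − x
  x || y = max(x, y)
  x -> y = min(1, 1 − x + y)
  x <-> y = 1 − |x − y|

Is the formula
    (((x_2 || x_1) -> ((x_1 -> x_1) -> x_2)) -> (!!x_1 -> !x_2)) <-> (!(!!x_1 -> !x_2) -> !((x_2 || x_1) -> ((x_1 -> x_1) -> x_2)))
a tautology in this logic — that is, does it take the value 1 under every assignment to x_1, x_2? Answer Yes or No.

Yes

At x_1 = 0, x_2 = 1/4, for instance:
x_2 || x_1 = 1/4 || 0 = 1/4
x_1 -> x_1 = 0 -> 0 = 1
(x_1 -> x_1) -> x_2 = 1 -> 1/4 = 1/4
(x_2 || x_1) -> ((x_1 -> x_1) -> x_2) = 1/4 -> 1/4 = 1
!x_1 = !0 = 1
!!x_1 = !1 = 0
!x_2 = !1/4 = 3/4
!!x_1 -> !x_2 = 0 -> 3/4 = 1
((x_2 || x_1) -> ((x_1 -> x_1) -> x_2)) -> (!!x_1 -> !x_2) = 1 -> 1 = 1
!(!!x_1 -> !x_2) = !1 = 0
!((x_2 || x_1) -> ((x_1 -> x_1) -> x_2)) = !1 = 0
!(!!x_1 -> !x_2) -> !((x_2 || x_1) -> ((x_1 -> x_1) -> x_2)) = 0 -> 0 = 1
(((x_2 || x_1) -> ((x_1 -> x_1) -> x_2)) -> (!!x_1 -> !x_2)) <-> (!(!!x_1 -> !x_2) -> !((x_2 || x_1) -> ((x_1 -> x_1) -> x_2))) = 1 <-> 1 = 1
and checking the remaining 24 assignments likewise gives ≥ 1 in every case.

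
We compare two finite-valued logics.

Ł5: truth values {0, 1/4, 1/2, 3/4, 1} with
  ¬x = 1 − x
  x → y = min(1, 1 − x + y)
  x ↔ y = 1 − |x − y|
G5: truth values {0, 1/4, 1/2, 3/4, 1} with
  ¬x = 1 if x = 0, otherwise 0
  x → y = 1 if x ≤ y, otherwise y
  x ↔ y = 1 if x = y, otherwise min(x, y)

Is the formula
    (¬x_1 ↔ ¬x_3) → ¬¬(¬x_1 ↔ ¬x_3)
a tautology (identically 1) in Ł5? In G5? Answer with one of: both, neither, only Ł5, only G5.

In Ł5: every assignment gives 1 — tautology.
In G5: every assignment gives 1 — tautology.

both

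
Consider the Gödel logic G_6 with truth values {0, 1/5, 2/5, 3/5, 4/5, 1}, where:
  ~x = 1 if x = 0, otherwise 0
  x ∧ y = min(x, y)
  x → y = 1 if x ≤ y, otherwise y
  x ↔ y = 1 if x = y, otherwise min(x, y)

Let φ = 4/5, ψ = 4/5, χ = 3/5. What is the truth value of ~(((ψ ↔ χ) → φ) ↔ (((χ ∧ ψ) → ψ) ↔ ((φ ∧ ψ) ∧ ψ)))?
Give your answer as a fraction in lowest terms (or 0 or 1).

ψ ↔ χ = 4/5 ↔ 3/5 = 3/5
(ψ ↔ χ) → φ = 3/5 → 4/5 = 1
χ ∧ ψ = 3/5 ∧ 4/5 = 3/5
(χ ∧ ψ) → ψ = 3/5 → 4/5 = 1
φ ∧ ψ = 4/5 ∧ 4/5 = 4/5
(φ ∧ ψ) ∧ ψ = 4/5 ∧ 4/5 = 4/5
((χ ∧ ψ) → ψ) ↔ ((φ ∧ ψ) ∧ ψ) = 1 ↔ 4/5 = 4/5
((ψ ↔ χ) → φ) ↔ (((χ ∧ ψ) → ψ) ↔ ((φ ∧ ψ) ∧ ψ)) = 1 ↔ 4/5 = 4/5
~(((ψ ↔ χ) → φ) ↔ (((χ ∧ ψ) → ψ) ↔ ((φ ∧ ψ) ∧ ψ))) = ~4/5 = 0

0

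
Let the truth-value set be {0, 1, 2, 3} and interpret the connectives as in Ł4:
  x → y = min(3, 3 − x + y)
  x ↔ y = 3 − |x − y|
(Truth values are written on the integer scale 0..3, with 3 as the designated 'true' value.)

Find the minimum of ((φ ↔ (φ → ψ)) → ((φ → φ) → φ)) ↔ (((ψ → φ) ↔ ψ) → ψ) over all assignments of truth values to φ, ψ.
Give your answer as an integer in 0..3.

Take φ = 0, ψ = 1:
φ → ψ = 0 → 1 = 3
φ ↔ (φ → ψ) = 0 ↔ 3 = 0
φ → φ = 0 → 0 = 3
(φ → φ) → φ = 3 → 0 = 0
(φ ↔ (φ → ψ)) → ((φ → φ) → φ) = 0 → 0 = 3
ψ → φ = 1 → 0 = 2
(ψ → φ) ↔ ψ = 2 ↔ 1 = 2
((ψ → φ) ↔ ψ) → ψ = 2 → 1 = 2
((φ ↔ (φ → ψ)) → ((φ → φ) → φ)) ↔ (((ψ → φ) ↔ ψ) → ψ) = 3 ↔ 2 = 2
No assignment yields a value below 2, so this is the minimum.

2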